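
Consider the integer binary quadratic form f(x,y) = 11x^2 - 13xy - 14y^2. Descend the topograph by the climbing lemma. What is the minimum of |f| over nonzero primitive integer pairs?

descent: ρ → (-14,13,11)  [lands on river]
river: ρ → (11,9,-16)
river: ρ → (-16,23,4)
river: ρ → (4,25,-10)
river: ρ → (-10,15,14)
river: ρ → (14,13,-11)
river: ρ → (-11,9,16)
river: ρ → (16,23,-4)
river: ρ → (-4,25,10)
river: ρ → (10,15,-14)
closes: descent 1, river 10
min |a| on river = 4

4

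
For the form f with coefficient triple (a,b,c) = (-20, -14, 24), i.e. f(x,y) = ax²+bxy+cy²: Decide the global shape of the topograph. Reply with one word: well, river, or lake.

D = b²−4ac = (-14)² − 4·(-20)·24 = 2116
D = 46² is a perfect square ⇒ form factors over ℤ ⇒ lakes

lake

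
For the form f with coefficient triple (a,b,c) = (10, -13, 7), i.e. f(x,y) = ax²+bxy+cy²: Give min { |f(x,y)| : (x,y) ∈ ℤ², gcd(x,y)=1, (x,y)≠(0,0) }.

translate: b→7 (≡-13 mod 20), so (10,-13,7)→(10,7,4)
flip: (10,7,4)→(4,-7,10)
translate: b→1 (≡-7 mod 8), so (4,-7,10)→(4,1,7)
reduced (well bottom): (4,1,7) with a≤c, −a<b≤a
well minimum = a = 4

4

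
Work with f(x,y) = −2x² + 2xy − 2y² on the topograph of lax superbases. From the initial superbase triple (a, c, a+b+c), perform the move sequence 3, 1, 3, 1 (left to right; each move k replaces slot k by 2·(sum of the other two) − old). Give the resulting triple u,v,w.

start (-2,-2,-2) = (f(1,0),f(0,1),f(1,1))
replace slot 3: 2·((-2)+(-2)) − (-2) = -6 → (-2,-2,-6)
replace slot 1: 2·((-2)+(-6)) − (-2) = -14 → (-14,-2,-6)
replace slot 3: 2·((-14)+(-2)) − (-6) = -26 → (-14,-2,-26)
replace slot 1: 2·((-2)+(-26)) − (-14) = -42 → (-42,-2,-26)

-42,-2,-26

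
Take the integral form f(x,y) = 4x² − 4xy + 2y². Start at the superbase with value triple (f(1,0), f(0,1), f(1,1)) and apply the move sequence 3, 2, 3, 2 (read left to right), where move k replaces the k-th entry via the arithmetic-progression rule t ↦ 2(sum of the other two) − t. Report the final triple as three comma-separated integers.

start (4,2,2) = (f(1,0),f(0,1),f(1,1))
replace slot 3: 2·(4+2) − 2 = 10 → (4,2,10)
replace slot 2: 2·(4+10) − 2 = 26 → (4,26,10)
replace slot 3: 2·(4+26) − 10 = 50 → (4,26,50)
replace slot 2: 2·(4+50) − 26 = 82 → (4,82,50)

4,82,50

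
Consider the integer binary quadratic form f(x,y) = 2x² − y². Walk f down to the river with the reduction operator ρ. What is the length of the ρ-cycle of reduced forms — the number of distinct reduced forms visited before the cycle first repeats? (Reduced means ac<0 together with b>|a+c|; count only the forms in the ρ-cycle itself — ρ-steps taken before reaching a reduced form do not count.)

D = 8, ⌊√D⌋ = 2
descent: ρ → (-1,2,1)  [lands on river]
river: ρ → (1,2,-1)
ρ-cycle length = 2 (tail of 1 descent step not counted)

2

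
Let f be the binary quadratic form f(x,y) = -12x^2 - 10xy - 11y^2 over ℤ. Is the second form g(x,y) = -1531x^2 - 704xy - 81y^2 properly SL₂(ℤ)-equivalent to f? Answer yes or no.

D₁ = -428, D₂ = -428
f is negative-definite; reduce −f:
−f: flip: (12,10,11)→(11,-10,12)
−f: reduced (well bottom): (11,-10,12) with a≤c, −a<b≤a
flip sign back: reduced form of f is (-11,10,-12)
g is negative-definite; reduce −g:
−g: flip: (1531,704,81)→(81,-704,1531)
−g: translate: b→-56 (≡-704 mod 162), so (81,-704,1531)→(81,-56,11)
−g: flip: (81,-56,11)→(11,56,81)
−g: translate: b→-10 (≡56 mod 22), so (11,56,81)→(11,-10,12)
−g: reduced (well bottom): (11,-10,12) with a≤c, −a<b≤a
flip sign back: reduced form of g is (-11,10,-12)
reduced forms (-11, 10, -12) vs (-11, 10, -12) ⇒ equivalent

yes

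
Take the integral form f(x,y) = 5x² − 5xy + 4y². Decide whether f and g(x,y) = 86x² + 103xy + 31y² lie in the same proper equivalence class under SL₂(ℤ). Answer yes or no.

D₁ = -55, D₂ = -55
f: translate: b→5 (≡-5 mod 10), so (5,-5,4)→(5,5,4)
f: flip: (5,5,4)→(4,-5,5)
f: translate: b→3 (≡-5 mod 8), so (4,-5,5)→(4,3,4)
f: reduced (well bottom): (4,3,4) with a≤c, −a<b≤a
g: translate: b→-69 (≡103 mod 172), so (86,103,31)→(86,-69,14)
g: flip: (86,-69,14)→(14,69,86)
g: translate: b→13 (≡69 mod 28), so (14,69,86)→(14,13,4)
g: flip: (14,13,4)→(4,-13,14)
g: translate: b→3 (≡-13 mod 8), so (4,-13,14)→(4,3,4)
g: reduced (well bottom): (4,3,4) with a≤c, −a<b≤a
reduced forms (4, 3, 4) vs (4, 3, 4) ⇒ equivalent

yes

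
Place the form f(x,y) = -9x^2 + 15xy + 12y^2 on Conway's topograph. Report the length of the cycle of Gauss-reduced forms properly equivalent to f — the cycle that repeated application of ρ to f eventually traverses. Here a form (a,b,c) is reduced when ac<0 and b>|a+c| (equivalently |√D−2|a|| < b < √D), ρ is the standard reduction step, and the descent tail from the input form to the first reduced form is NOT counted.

D = 657, ⌊√D⌋ = 25
river: ρ → (12,9,-12)
river: ρ → (-12,15,9)
river: ρ → (9,21,-6)
river: ρ → (-6,15,18)
river: ρ → (18,21,-3)
river: ρ → (-3,21,18)
river: ρ → (18,15,-6)
river: ρ → (-6,21,9)
river: ρ → (9,15,-12)
river: ρ → (-12,9,12)
river: ρ → (12,15,-9)
river: ρ → (-9,21,6)
river: ρ → (6,15,-18)
river: ρ → (-18,21,3)
river: ρ → (3,21,-18)
river: ρ → (-18,15,6)
river: ρ → (6,21,-9)
river: ρ → (-9,15,12)
ρ-cycle length = 18 (tail of 0 descent steps not counted)

18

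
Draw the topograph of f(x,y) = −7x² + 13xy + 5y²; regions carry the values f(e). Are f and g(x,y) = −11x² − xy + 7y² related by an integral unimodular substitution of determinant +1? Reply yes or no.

D₁ = 309, D₂ = 309
river cycle of f (length 6): (5, 17, -1), (-1, 17, 5), (5, 13, -7), (-7, 15, 3), (3, 15, -7), (-7, 13, 5)
river cycle of g (length 6): (7, 15, -3), (-3, 15, 7), (7, 13, -5), (-5, 17, 1), (1, 17, -5), (-5, 13, 7)
cycles differ ⇒ inequivalent

no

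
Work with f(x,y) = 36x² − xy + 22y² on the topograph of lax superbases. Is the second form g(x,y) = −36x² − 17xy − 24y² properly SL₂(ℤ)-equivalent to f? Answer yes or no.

D₁ = -3167, D₂ = -3167
f: flip: (36,-1,22)→(22,1,36)
f: reduced (well bottom): (22,1,36) with a≤c, −a<b≤a
g is negative-definite; reduce −g:
−g: flip: (36,17,24)→(24,-17,36)
−g: reduced (well bottom): (24,-17,36) with a≤c, −a<b≤a
flip sign back: reduced form of g is (-24,17,-36)
reduced forms (22, 1, 36) vs (-24, 17, -36) ⇒ inequivalent

no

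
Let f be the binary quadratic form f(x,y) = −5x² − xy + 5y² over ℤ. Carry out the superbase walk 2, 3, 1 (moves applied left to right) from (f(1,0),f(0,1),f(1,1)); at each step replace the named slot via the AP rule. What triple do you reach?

start (-5,5,-1) = (f(1,0),f(0,1),f(1,1))
replace slot 2: 2·((-5)+(-1)) − 5 = -17 → (-5,-17,-1)
replace slot 3: 2·((-5)+(-17)) − (-1) = -43 → (-5,-17,-43)
replace slot 1: 2·((-17)+(-43)) − (-5) = -115 → (-115,-17,-43)

-115,-17,-43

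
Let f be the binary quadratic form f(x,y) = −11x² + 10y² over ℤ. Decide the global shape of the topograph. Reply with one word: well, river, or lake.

D = b²−4ac = 0² − 4·(-11)·10 = 440
D > 0 non-square ⇒ indefinite ⇒ periodic river

river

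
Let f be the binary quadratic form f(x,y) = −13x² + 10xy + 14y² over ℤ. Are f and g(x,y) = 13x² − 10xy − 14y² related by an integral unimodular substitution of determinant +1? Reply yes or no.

D₁ = 828, D₂ = 828
river cycle of f (length 8): (14, 18, -9), (-9, 18, 14), (14, 10, -13), (-13, 16, 11), (11, 28, -1), (-1, 28, 11), (11, 16, -13), (-13, 10, 14)
river cycle of g (length 8): (-14, 10, 13), (13, 16, -11), (-11, 28, 1), (1, 28, -11), (-11, 16, 13), (13, 10, -14), (-14, 18, 9), (9, 18, -14)
cycles differ ⇒ inequivalent

no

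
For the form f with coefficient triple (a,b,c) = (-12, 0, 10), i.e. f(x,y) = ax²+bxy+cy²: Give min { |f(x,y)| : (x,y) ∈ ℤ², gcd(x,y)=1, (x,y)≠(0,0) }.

descent: ρ → (10,20,-2)  [lands on river]
river: ρ → (-2,20,10)
closes: descent 1, river 2
min |a| on river = 2

2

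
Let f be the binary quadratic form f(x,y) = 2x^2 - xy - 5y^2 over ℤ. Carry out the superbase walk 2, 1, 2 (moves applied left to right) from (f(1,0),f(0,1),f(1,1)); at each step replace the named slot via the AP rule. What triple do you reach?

start (2,-5,-4) = (f(1,0),f(0,1),f(1,1))
replace slot 2: 2·(2+(-4)) − (-5) = 1 → (2,1,-4)
replace slot 1: 2·(1+(-4)) − 2 = -8 → (-8,1,-4)
replace slot 2: 2·((-8)+(-4)) − 1 = -25 → (-8,-25,-4)

-8,-25,-4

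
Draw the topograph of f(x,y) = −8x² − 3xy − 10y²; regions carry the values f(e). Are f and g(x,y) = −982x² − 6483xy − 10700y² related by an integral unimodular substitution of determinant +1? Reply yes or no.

D₁ = -311, D₂ = -311
f is negative-definite; reduce −f:
−f: reduced (well bottom): (8,3,10) with a≤c, −a<b≤a
flip sign back: reduced form of f is (-8,-3,-10)
g is negative-definite; reduce −g:
−g: translate: b→591 (≡6483 mod 1964), so (982,6483,10700)→(982,591,89)
−g: flip: (982,591,89)→(89,-591,982)
−g: translate: b→-57 (≡-591 mod 178), so (89,-591,982)→(89,-57,10)
−g: flip: (89,-57,10)→(10,57,89)
−g: translate: b→-3 (≡57 mod 20), so (10,57,89)→(10,-3,8)
−g: flip: (10,-3,8)→(8,3,10)
−g: reduced (well bottom): (8,3,10) with a≤c, −a<b≤a
flip sign back: reduced form of g is (-8,-3,-10)
reduced forms (-8, -3, -10) vs (-8, -3, -10) ⇒ equivalent

yes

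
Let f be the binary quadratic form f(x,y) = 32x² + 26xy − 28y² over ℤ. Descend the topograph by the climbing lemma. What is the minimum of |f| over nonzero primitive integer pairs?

river: ρ → (-28,30,30)
river: ρ → (30,30,-28)
river: ρ → (-28,26,32)
river: ρ → (32,38,-22)
river: ρ → (-22,50,20)
river: ρ → (20,30,-42)
river: ρ → (-42,54,8)
river: ρ → (8,58,-28)
river: ρ → (-28,54,12)
river: ρ → (12,42,-52)
river: ρ → (-52,62,2)
river: ρ → (2,62,-52)
river: ρ → (-52,42,12)
river: ρ → (12,54,-28)
river: ρ → (-28,58,8)
river: ρ → (8,54,-42)
river: ρ → (-42,30,20)
river: ρ → (20,50,-22)
river: ρ → (-22,38,32)
river: ρ → (32,26,-28)
closes: descent 0, river 20
min |a| on river = 2

2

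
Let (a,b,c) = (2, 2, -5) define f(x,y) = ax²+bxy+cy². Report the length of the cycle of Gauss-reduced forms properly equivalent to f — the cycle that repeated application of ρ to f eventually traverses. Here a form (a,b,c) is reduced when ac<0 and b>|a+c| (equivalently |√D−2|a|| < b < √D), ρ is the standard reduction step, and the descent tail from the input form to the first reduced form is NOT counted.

D = 44, ⌊√D⌋ = 6
descent: ρ → (-5,-2,2)
descent: ρ → (2,6,-1)  [lands on river]
river: ρ → (-1,6,2)
ρ-cycle length = 2 (tail of 2 descent steps not counted)

2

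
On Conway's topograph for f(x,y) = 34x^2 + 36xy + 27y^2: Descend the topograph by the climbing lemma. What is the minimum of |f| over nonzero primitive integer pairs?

translate: b→-32 (≡36 mod 68), so (34,36,27)→(34,-32,25)
flip: (34,-32,25)→(25,32,34)
translate: b→-18 (≡32 mod 50), so (25,32,34)→(25,-18,27)
reduced (well bottom): (25,-18,27) with a≤c, −a<b≤a
well minimum = a = 25

25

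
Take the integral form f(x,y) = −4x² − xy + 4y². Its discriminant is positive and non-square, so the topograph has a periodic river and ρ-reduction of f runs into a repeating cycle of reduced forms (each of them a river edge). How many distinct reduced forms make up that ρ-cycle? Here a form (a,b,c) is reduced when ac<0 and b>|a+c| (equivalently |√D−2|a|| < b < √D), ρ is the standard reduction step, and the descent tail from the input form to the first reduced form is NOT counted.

D = 65, ⌊√D⌋ = 8
descent: ρ → (4,1,-4)  [lands on river]
river: ρ → (-4,7,1)
river: ρ → (1,7,-4)
river: ρ → (-4,1,4)
river: ρ → (4,7,-1)
river: ρ → (-1,7,4)
ρ-cycle length = 6 (tail of 1 descent step not counted)

6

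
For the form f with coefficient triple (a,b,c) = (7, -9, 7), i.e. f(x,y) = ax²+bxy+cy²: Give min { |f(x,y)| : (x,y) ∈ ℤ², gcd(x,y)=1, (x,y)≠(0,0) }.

translate: b→5 (≡-9 mod 14), so (7,-9,7)→(7,5,5)
flip: (7,5,5)→(5,-5,7)
translate: b→5 (≡-5 mod 10), so (5,-5,7)→(5,5,7)
reduced (well bottom): (5,5,7) with a≤c, −a<b≤a
well minimum = a = 5

5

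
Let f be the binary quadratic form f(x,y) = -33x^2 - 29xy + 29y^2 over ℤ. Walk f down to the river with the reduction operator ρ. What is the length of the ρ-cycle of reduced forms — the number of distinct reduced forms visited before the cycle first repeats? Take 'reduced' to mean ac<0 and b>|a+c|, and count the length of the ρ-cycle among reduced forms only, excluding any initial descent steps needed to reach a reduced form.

D = 4669, ⌊√D⌋ = 68
descent: ρ → (29,29,-33)  [lands on river]
river: ρ → (-33,37,25)
river: ρ → (25,63,-7)
river: ρ → (-7,63,25)
river: ρ → (25,37,-33)
river: ρ → (-33,29,29)
ρ-cycle length = 6 (tail of 1 descent step not counted)

6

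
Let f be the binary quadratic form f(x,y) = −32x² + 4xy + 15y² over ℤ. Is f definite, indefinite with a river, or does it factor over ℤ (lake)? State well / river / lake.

D = b²−4ac = 4² − 4·(-32)·15 = 1936
D = 44² is a perfect square ⇒ form factors over ℤ ⇒ lakes

lake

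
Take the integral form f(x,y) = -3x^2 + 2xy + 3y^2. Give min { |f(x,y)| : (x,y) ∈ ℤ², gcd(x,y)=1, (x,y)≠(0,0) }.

river: ρ → (3,4,-2)
river: ρ → (-2,4,3)
river: ρ → (3,2,-3)
river: ρ → (-3,4,2)
river: ρ → (2,4,-3)
river: ρ → (-3,2,3)
closes: descent 0, river 6
min |a| on river = 2

2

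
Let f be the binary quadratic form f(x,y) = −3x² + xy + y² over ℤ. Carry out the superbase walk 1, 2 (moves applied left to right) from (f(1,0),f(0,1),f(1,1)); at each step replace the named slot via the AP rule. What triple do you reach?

start (-3,1,-1) = (f(1,0),f(0,1),f(1,1))
replace slot 1: 2·(1+(-1)) − (-3) = 3 → (3,1,-1)
replace slot 2: 2·(3+(-1)) − 1 = 3 → (3,3,-1)

3,3,-1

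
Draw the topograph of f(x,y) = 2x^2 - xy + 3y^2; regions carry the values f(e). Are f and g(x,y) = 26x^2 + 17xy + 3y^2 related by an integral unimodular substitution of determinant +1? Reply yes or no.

D₁ = -23, D₂ = -23
f: reduced (well bottom): (2,-1,3) with a≤c, −a<b≤a
g: flip: (26,17,3)→(3,-17,26)
g: translate: b→1 (≡-17 mod 6), so (3,-17,26)→(3,1,2)
g: flip: (3,1,2)→(2,-1,3)
g: reduced (well bottom): (2,-1,3) with a≤c, −a<b≤a
reduced forms (2, -1, 3) vs (2, -1, 3) ⇒ equivalent

yes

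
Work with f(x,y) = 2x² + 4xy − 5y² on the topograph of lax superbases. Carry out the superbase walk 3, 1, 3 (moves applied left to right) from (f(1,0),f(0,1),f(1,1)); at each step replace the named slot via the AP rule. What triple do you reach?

start (2,-5,1) = (f(1,0),f(0,1),f(1,1))
replace slot 3: 2·(2+(-5)) − 1 = -7 → (2,-5,-7)
replace slot 1: 2·((-5)+(-7)) − 2 = -26 → (-26,-5,-7)
replace slot 3: 2·((-26)+(-5)) − (-7) = -55 → (-26,-5,-55)

-26,-5,-55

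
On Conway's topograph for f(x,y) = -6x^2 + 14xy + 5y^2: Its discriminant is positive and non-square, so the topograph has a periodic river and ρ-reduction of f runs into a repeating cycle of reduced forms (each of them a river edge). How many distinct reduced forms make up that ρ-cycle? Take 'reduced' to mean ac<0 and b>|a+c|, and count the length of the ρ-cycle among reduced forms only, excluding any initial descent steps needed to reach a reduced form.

D = 316, ⌊√D⌋ = 17
river: ρ → (5,16,-3)
river: ρ → (-3,14,10)
river: ρ → (10,6,-7)
river: ρ → (-7,8,9)
river: ρ → (9,10,-6)
river: ρ → (-6,14,5)
ρ-cycle length = 6 (tail of 0 descent steps not counted)

6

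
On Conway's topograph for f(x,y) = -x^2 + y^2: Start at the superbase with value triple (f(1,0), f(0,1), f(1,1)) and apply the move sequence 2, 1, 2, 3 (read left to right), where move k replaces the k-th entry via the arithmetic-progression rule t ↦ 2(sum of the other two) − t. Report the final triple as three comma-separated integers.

start (-1,1,0) = (f(1,0),f(0,1),f(1,1))
replace slot 2: 2·((-1)+0) − 1 = -3 → (-1,-3,0)
replace slot 1: 2·((-3)+0) − (-1) = -5 → (-5,-3,0)
replace slot 2: 2·((-5)+0) − (-3) = -7 → (-5,-7,0)
replace slot 3: 2·((-5)+(-7)) − 0 = -24 → (-5,-7,-24)

-5,-7,-24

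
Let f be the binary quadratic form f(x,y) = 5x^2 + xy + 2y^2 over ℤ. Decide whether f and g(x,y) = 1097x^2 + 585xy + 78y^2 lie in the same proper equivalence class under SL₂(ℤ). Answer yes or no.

D₁ = -39, D₂ = -39
f: flip: (5,1,2)→(2,-1,5)
f: reduced (well bottom): (2,-1,5) with a≤c, −a<b≤a
g: flip: (1097,585,78)→(78,-585,1097)
g: translate: b→39 (≡-585 mod 156), so (78,-585,1097)→(78,39,5)
g: flip: (78,39,5)→(5,-39,78)
g: translate: b→1 (≡-39 mod 10), so (5,-39,78)→(5,1,2)
g: flip: (5,1,2)→(2,-1,5)
g: reduced (well bottom): (2,-1,5) with a≤c, −a<b≤a
reduced forms (2, -1, 5) vs (2, -1, 5) ⇒ equivalent

yes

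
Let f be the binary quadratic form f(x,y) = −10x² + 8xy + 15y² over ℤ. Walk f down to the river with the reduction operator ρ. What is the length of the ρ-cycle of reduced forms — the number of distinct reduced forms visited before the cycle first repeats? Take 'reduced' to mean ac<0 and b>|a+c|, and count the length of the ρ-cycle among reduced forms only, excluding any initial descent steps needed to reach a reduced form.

D = 664, ⌊√D⌋ = 25
river: ρ → (15,22,-3)
river: ρ → (-3,20,22)
river: ρ → (22,24,-1)
river: ρ → (-1,24,22)
river: ρ → (22,20,-3)
river: ρ → (-3,22,15)
river: ρ → (15,8,-10)
river: ρ → (-10,12,13)
river: ρ → (13,14,-9)
river: ρ → (-9,22,5)
river: ρ → (5,18,-17)
river: ρ → (-17,16,6)
river: ρ → (6,20,-11)
river: ρ → (-11,24,2)
river: ρ → (2,24,-11)
river: ρ → (-11,20,6)
river: ρ → (6,16,-17)
river: ρ → (-17,18,5)
river: ρ → (5,22,-9)
river: ρ → (-9,14,13)
river: ρ → (13,12,-10)
river: ρ → (-10,8,15)
ρ-cycle length = 22 (tail of 0 descent steps not counted)

22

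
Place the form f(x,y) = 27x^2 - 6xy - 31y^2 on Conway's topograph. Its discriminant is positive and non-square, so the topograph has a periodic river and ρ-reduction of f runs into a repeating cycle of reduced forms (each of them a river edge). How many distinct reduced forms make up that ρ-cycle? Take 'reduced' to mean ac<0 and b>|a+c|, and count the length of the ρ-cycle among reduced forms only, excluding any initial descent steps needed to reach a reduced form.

D = 3384, ⌊√D⌋ = 58
descent: ρ → (-31,6,27)  [lands on river]
river: ρ → (27,48,-10)
river: ρ → (-10,52,17)
river: ρ → (17,50,-13)
river: ρ → (-13,54,9)
river: ρ → (9,54,-13)
river: ρ → (-13,50,17)
river: ρ → (17,52,-10)
river: ρ → (-10,48,27)
river: ρ → (27,6,-31)
river: ρ → (-31,56,2)
river: ρ → (2,56,-31)
ρ-cycle length = 12 (tail of 1 descent step not counted)

12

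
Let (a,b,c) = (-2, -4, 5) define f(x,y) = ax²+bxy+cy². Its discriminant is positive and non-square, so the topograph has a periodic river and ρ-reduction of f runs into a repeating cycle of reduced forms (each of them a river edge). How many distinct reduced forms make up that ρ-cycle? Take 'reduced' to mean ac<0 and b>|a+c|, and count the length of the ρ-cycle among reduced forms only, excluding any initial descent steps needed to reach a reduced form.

D = 56, ⌊√D⌋ = 7
descent: ρ → (5,4,-2)  [lands on river]
river: ρ → (-2,4,5)
river: ρ → (5,6,-1)
river: ρ → (-1,6,5)
ρ-cycle length = 4 (tail of 1 descent step not counted)

4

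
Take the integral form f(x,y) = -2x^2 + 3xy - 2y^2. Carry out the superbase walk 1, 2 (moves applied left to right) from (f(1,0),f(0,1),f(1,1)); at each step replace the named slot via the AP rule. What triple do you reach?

start (-2,-2,-1) = (f(1,0),f(0,1),f(1,1))
replace slot 1: 2·((-2)+(-1)) − (-2) = -4 → (-4,-2,-1)
replace slot 2: 2·((-4)+(-1)) − (-2) = -8 → (-4,-8,-1)

-4,-8,-1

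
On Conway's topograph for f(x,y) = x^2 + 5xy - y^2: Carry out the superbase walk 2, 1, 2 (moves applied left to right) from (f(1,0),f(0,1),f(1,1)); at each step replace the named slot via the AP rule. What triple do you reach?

start (1,-1,5) = (f(1,0),f(0,1),f(1,1))
replace slot 2: 2·(1+5) − (-1) = 13 → (1,13,5)
replace slot 1: 2·(13+5) − 1 = 35 → (35,13,5)
replace slot 2: 2·(35+5) − 13 = 67 → (35,67,5)

35,67,5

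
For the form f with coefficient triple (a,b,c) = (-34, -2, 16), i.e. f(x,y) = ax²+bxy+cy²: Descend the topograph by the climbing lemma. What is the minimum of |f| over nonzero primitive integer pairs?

descent: ρ → (16,34,-16)  [lands on river]
river: ρ → (-16,30,20)
river: ρ → (20,10,-26)
river: ρ → (-26,42,4)
river: ρ → (4,46,-4)
river: ρ → (-4,42,26)
river: ρ → (26,10,-20)
river: ρ → (-20,30,16)
closes: descent 1, river 8
min |a| on river = 4

4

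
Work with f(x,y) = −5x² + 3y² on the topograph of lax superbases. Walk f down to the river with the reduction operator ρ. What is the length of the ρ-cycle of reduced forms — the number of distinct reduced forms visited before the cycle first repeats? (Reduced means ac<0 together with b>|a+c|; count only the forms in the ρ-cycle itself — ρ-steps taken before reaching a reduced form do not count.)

D = 60, ⌊√D⌋ = 7
descent: ρ → (3,6,-2)  [lands on river]
river: ρ → (-2,6,3)
ρ-cycle length = 2 (tail of 1 descent step not counted)

2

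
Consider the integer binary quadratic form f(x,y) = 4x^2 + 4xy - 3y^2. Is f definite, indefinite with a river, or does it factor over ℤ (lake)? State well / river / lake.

D = b²−4ac = 4² − 4·4·(-3) = 64
D = 8² is a perfect square ⇒ form factors over ℤ ⇒ lakes

lake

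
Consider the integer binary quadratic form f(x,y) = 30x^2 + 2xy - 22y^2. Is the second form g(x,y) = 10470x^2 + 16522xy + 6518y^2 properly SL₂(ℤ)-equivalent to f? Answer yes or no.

D₁ = 2644, D₂ = 2644
river cycle of f (length 22): (-22, 42, 10), (10, 38, -30), (-30, 22, 18), (18, 50, -2), (-2, 50, 18), (18, 22, -30), (-30, 38, 10), (10, 42, -22), (-22, 46, 6), (6, 50, -6), … (12 more)
river cycle of g (length 22): (-22, 42, 10), (10, 38, -30), (-30, 22, 18), (18, 50, -2), (-2, 50, 18), (18, 22, -30), (-30, 38, 10), (10, 42, -22), (-22, 46, 6), (6, 50, -6), … (12 more)
cycles coincide ⇒ equivalent

yes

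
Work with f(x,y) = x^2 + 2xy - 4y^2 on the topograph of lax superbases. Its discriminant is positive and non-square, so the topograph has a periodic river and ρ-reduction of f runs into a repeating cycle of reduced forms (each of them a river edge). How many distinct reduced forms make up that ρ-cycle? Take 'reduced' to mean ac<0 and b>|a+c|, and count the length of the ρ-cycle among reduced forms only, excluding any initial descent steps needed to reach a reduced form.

D = 20, ⌊√D⌋ = 4
descent: ρ → (-4,-2,1)
descent: ρ → (1,4,-1)  [lands on river]
river: ρ → (-1,4,1)
ρ-cycle length = 2 (tail of 2 descent steps not counted)

2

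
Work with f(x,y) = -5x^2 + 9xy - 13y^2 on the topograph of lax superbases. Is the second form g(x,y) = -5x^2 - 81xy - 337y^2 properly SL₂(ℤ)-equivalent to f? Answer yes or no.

D₁ = -179, D₂ = -179
f is negative-definite; reduce −f:
−f: translate: b→1 (≡-9 mod 10), so (5,-9,13)→(5,1,9)
−f: reduced (well bottom): (5,1,9) with a≤c, −a<b≤a
flip sign back: reduced form of f is (-5,-1,-9)
g is negative-definite; reduce −g:
−g: translate: b→1 (≡81 mod 10), so (5,81,337)→(5,1,9)
−g: reduced (well bottom): (5,1,9) with a≤c, −a<b≤a
flip sign back: reduced form of g is (-5,-1,-9)
reduced forms (-5, -1, -9) vs (-5, -1, -9) ⇒ equivalent

yes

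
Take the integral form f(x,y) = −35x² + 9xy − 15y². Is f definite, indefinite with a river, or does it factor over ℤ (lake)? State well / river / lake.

D = b²−4ac = 9² − 4·(-35)·(-15) = -2019
D < 0 ⇒ definite ⇒ every region one sign ⇒ single well

well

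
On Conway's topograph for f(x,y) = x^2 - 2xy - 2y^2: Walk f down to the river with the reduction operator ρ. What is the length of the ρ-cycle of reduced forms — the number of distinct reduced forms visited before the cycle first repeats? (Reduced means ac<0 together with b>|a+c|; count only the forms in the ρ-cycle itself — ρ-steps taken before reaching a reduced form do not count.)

D = 12, ⌊√D⌋ = 3
descent: ρ → (-2,2,1)  [lands on river]
river: ρ → (1,2,-2)
ρ-cycle length = 2 (tail of 1 descent step not counted)

2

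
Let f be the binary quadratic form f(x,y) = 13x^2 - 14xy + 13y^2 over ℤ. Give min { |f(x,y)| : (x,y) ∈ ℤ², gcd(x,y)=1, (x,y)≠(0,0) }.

translate: b→12 (≡-14 mod 26), so (13,-14,13)→(13,12,12)
flip: (13,12,12)→(12,-12,13)
translate: b→12 (≡-12 mod 24), so (12,-12,13)→(12,12,13)
reduced (well bottom): (12,12,13) with a≤c, −a<b≤a
well minimum = a = 12

12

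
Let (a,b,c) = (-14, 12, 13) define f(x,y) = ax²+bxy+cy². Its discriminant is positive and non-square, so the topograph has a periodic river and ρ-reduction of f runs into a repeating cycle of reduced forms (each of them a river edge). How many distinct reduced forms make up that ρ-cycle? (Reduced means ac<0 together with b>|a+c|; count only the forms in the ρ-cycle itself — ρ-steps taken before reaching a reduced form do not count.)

D = 872, ⌊√D⌋ = 29
river: ρ → (13,14,-13)
river: ρ → (-13,12,14)
river: ρ → (14,16,-11)
river: ρ → (-11,28,2)
river: ρ → (2,28,-11)
river: ρ → (-11,16,14)
river: ρ → (14,12,-13)
river: ρ → (-13,14,13)
river: ρ → (13,12,-14)
river: ρ → (-14,16,11)
river: ρ → (11,28,-2)
river: ρ → (-2,28,11)
river: ρ → (11,16,-14)
river: ρ → (-14,12,13)
ρ-cycle length = 14 (tail of 0 descent steps not counted)

14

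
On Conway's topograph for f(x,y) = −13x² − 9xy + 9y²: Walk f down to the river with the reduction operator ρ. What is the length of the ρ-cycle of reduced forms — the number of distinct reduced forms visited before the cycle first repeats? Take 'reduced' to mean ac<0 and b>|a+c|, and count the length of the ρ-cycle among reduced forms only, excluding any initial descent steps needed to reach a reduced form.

D = 549, ⌊√D⌋ = 23
descent: ρ → (9,9,-13)  [lands on river]
river: ρ → (-13,17,5)
river: ρ → (5,23,-1)
river: ρ → (-1,23,5)
river: ρ → (5,17,-13)
river: ρ → (-13,9,9)
ρ-cycle length = 6 (tail of 1 descent step not counted)

6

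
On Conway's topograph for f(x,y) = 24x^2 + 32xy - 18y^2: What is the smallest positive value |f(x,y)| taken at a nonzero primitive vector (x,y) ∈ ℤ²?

river: ρ → (-18,40,16)
river: ρ → (16,24,-34)
river: ρ → (-34,44,6)
river: ρ → (6,52,-2)
river: ρ → (-2,52,6)
river: ρ → (6,44,-34)
river: ρ → (-34,24,16)
river: ρ → (16,40,-18)
river: ρ → (-18,32,24)
river: ρ → (24,16,-26)
river: ρ → (-26,36,14)
river: ρ → (14,48,-8)
river: ρ → (-8,48,14)
river: ρ → (14,36,-26)
river: ρ → (-26,16,24)
river: ρ → (24,32,-18)
closes: descent 0, river 16
min |a| on river = 2

2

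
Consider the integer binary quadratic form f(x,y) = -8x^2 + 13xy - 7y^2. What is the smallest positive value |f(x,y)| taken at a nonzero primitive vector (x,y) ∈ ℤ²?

translate: b→3 (≡-13 mod 16), so (8,-13,7)→(8,3,2)
flip: (8,3,2)→(2,-3,8)
translate: b→1 (≡-3 mod 4), so (2,-3,8)→(2,1,7)
reduced (well bottom): (2,1,7) with a≤c, −a<b≤a
well minimum |f| = |-2| = 2 (negative-definite)

2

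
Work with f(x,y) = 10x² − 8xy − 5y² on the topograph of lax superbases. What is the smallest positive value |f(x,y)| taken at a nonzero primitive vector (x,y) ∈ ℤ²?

descent: ρ → (-5,8,10)  [lands on river]
river: ρ → (10,12,-3)
river: ρ → (-3,12,10)
river: ρ → (10,8,-5)
river: ρ → (-5,12,6)
river: ρ → (6,12,-5)
closes: descent 1, river 6
min |a| on river = 3

3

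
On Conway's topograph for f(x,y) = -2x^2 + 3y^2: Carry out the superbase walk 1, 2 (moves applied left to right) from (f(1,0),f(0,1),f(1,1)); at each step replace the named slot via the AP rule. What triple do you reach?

start (-2,3,1) = (f(1,0),f(0,1),f(1,1))
replace slot 1: 2·(3+1) − (-2) = 10 → (10,3,1)
replace slot 2: 2·(10+1) − 3 = 19 → (10,19,1)

10,19,1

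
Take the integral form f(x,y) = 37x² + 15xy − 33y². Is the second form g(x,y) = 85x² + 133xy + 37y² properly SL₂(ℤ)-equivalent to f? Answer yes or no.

D₁ = 5109, D₂ = 5109
river cycle of f (length 8): (-33, 51, 19), (19, 63, -15), (-15, 57, 31), (31, 67, -5), (-5, 63, 57), (57, 51, -11), (-11, 59, 37), (37, 15, -33)
river cycle of g (length 8): (37, 15, -33), (-33, 51, 19), (19, 63, -15), (-15, 57, 31), (31, 67, -5), (-5, 63, 57), (57, 51, -11), (-11, 59, 37)
cycles coincide ⇒ equivalent

yes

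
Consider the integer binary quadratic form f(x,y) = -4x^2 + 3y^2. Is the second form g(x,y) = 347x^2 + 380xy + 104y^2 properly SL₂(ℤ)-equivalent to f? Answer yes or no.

D₁ = 48, D₂ = 48
river cycle of f (length 2): (3, 6, -1), (-1, 6, 3)
river cycle of g (length 2): (3, 6, -1), (-1, 6, 3)
cycles coincide ⇒ equivalent

yes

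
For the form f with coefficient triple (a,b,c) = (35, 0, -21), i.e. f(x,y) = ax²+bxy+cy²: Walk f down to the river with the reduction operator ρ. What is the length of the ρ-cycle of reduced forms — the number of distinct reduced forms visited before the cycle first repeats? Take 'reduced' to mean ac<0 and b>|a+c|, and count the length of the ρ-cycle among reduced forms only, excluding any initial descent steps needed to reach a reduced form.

D = 2940, ⌊√D⌋ = 54
descent: ρ → (-21,42,14)  [lands on river]
river: ρ → (14,42,-21)
ρ-cycle length = 2 (tail of 1 descent step not counted)

2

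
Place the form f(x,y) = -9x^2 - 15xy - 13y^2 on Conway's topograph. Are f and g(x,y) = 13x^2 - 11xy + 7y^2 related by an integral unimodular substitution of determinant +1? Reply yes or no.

D₁ = -243, D₂ = -243
f is negative-definite; reduce −f:
−f: translate: b→-3 (≡15 mod 18), so (9,15,13)→(9,-3,7)
−f: flip: (9,-3,7)→(7,3,9)
−f: reduced (well bottom): (7,3,9) with a≤c, −a<b≤a
flip sign back: reduced form of f is (-7,-3,-9)
g: flip: (13,-11,7)→(7,11,13)
g: translate: b→-3 (≡11 mod 14), so (7,11,13)→(7,-3,9)
g: reduced (well bottom): (7,-3,9) with a≤c, −a<b≤a
reduced forms (-7, -3, -9) vs (7, -3, 9) ⇒ inequivalent

no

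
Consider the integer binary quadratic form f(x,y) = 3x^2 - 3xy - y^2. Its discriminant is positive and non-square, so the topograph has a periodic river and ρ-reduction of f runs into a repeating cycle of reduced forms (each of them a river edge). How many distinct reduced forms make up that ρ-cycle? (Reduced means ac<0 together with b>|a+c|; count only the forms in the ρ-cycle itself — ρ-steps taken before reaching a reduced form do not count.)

D = 21, ⌊√D⌋ = 4
descent: ρ → (-1,3,3)  [lands on river]
river: ρ → (3,3,-1)
ρ-cycle length = 2 (tail of 1 descent step not counted)

2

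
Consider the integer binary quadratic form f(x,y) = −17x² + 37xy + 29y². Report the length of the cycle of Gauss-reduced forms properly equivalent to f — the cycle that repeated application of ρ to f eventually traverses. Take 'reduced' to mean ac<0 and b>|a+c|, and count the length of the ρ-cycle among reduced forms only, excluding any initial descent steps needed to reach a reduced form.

D = 3341, ⌊√D⌋ = 57
river: ρ → (29,21,-25)
river: ρ → (-25,29,25)
river: ρ → (25,21,-29)
river: ρ → (-29,37,17)
river: ρ → (17,31,-35)
river: ρ → (-35,39,13)
river: ρ → (13,39,-35)
river: ρ → (-35,31,17)
river: ρ → (17,37,-29)
river: ρ → (-29,21,25)
river: ρ → (25,29,-25)
river: ρ → (-25,21,29)
river: ρ → (29,37,-17)
river: ρ → (-17,31,35)
river: ρ → (35,39,-13)
river: ρ → (-13,39,35)
river: ρ → (35,31,-17)
river: ρ → (-17,37,29)
ρ-cycle length = 18 (tail of 0 descent steps not counted)

18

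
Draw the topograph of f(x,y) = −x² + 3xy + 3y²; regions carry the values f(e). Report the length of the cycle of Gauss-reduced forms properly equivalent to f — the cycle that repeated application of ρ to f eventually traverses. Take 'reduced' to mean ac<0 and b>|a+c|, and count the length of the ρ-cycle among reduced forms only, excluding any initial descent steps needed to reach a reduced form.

D = 21, ⌊√D⌋ = 4
river: ρ → (3,3,-1)
river: ρ → (-1,3,3)
ρ-cycle length = 2 (tail of 0 descent steps not counted)

2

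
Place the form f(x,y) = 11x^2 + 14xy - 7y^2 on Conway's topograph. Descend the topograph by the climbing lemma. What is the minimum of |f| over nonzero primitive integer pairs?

river: ρ → (-7,14,11)
river: ρ → (11,8,-10)
river: ρ → (-10,12,9)
river: ρ → (9,6,-13)
river: ρ → (-13,20,2)
river: ρ → (2,20,-13)
river: ρ → (-13,6,9)
river: ρ → (9,12,-10)
river: ρ → (-10,8,11)
river: ρ → (11,14,-7)
closes: descent 0, river 10
min |a| on river = 2

2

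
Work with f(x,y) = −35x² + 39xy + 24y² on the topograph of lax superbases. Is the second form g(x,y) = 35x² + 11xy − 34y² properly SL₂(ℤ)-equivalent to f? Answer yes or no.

D₁ = 4881, D₂ = 4881
river cycle of f (length 86): (24, 57, -17), (-17, 45, 42), (42, 39, -20), (-20, 41, 40), (40, 39, -21), (-21, 45, 34), (34, 23, -32), (-32, 41, 25), (25, 59, -14), (-14, 53, 37), … (76 more)
river cycle of g (length 86): (-34, 57, 12), (12, 63, -19), (-19, 51, 30), (30, 69, -1), (-1, 69, 30), (30, 51, -19), (-19, 63, 12), (12, 57, -34), (-34, 11, 35), (35, 59, -10), … (76 more)
cycles differ ⇒ inequivalent

no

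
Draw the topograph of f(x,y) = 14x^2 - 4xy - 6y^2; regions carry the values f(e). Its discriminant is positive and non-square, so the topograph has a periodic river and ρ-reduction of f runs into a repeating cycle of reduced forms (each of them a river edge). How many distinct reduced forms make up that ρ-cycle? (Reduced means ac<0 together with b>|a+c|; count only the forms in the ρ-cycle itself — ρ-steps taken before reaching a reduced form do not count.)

D = 352, ⌊√D⌋ = 18
descent: ρ → (-6,16,4)  [lands on river]
river: ρ → (4,16,-6)
river: ρ → (-6,8,12)
river: ρ → (12,16,-2)
river: ρ → (-2,16,12)
river: ρ → (12,8,-6)
ρ-cycle length = 6 (tail of 1 descent step not counted)

6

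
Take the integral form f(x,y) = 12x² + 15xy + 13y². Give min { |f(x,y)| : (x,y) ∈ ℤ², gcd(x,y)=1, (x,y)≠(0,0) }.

translate: b→-9 (≡15 mod 24), so (12,15,13)→(12,-9,10)
flip: (12,-9,10)→(10,9,12)
reduced (well bottom): (10,9,12) with a≤c, −a<b≤a
well minimum = a = 10

10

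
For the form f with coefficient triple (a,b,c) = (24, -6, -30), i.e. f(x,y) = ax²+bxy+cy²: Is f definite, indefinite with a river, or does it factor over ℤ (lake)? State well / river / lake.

D = b²−4ac = (-6)² − 4·24·(-30) = 2916
D = 54² is a perfect square ⇒ form factors over ℤ ⇒ lakes

lake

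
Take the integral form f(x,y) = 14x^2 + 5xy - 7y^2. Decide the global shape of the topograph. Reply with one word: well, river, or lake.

D = b²−4ac = 5² − 4·14·(-7) = 417
D > 0 non-square ⇒ indefinite ⇒ periodic river

river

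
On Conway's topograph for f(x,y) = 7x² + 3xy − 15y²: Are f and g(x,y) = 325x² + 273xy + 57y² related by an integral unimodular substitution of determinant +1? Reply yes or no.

D₁ = 429, D₂ = 429
river cycle of f (length 6): (7, 17, -5), (-5, 13, 13), (13, 13, -5), (-5, 17, 7), (7, 11, -11), (-11, 11, 7)
river cycle of g (length 6): (7, 17, -5), (-5, 13, 13), (13, 13, -5), (-5, 17, 7), (7, 11, -11), (-11, 11, 7)
cycles coincide ⇒ equivalent

yes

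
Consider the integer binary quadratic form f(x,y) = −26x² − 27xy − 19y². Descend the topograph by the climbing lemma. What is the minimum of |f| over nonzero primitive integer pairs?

translate: b→-25 (≡27 mod 52), so (26,27,19)→(26,-25,18)
flip: (26,-25,18)→(18,25,26)
translate: b→-11 (≡25 mod 36), so (18,25,26)→(18,-11,19)
reduced (well bottom): (18,-11,19) with a≤c, −a<b≤a
well minimum |f| = |-18| = 18 (negative-definite)

18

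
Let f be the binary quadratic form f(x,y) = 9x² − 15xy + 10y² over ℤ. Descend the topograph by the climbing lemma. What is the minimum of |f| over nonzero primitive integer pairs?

translate: b→3 (≡-15 mod 18), so (9,-15,10)→(9,3,4)
flip: (9,3,4)→(4,-3,9)
reduced (well bottom): (4,-3,9) with a≤c, −a<b≤a
well minimum = a = 4

4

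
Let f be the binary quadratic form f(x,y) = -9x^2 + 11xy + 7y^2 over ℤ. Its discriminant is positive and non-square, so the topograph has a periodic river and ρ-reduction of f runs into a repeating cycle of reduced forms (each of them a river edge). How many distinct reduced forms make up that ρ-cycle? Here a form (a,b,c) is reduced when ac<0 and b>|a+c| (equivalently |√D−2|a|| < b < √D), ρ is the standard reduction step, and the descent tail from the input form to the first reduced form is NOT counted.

D = 373, ⌊√D⌋ = 19
river: ρ → (7,17,-3)
river: ρ → (-3,19,1)
river: ρ → (1,19,-3)
river: ρ → (-3,17,7)
river: ρ → (7,11,-9)
river: ρ → (-9,7,9)
river: ρ → (9,11,-7)
river: ρ → (-7,17,3)
river: ρ → (3,19,-1)
river: ρ → (-1,19,3)
river: ρ → (3,17,-7)
river: ρ → (-7,11,9)
river: ρ → (9,7,-9)
river: ρ → (-9,11,7)
ρ-cycle length = 14 (tail of 0 descent steps not counted)

14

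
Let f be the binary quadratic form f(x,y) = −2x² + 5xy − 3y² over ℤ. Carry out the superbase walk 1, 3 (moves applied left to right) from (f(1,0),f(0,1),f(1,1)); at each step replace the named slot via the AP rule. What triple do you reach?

start (-2,-3,0) = (f(1,0),f(0,1),f(1,1))
replace slot 1: 2·((-3)+0) − (-2) = -4 → (-4,-3,0)
replace slot 3: 2·((-4)+(-3)) − 0 = -14 → (-4,-3,-14)

-4,-3,-14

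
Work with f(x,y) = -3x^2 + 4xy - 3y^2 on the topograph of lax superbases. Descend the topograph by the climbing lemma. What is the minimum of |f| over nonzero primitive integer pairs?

translate: b→2 (≡-4 mod 6), so (3,-4,3)→(3,2,2)
flip: (3,2,2)→(2,-2,3)
translate: b→2 (≡-2 mod 4), so (2,-2,3)→(2,2,3)
reduced (well bottom): (2,2,3) with a≤c, −a<b≤a
well minimum |f| = |-2| = 2 (negative-definite)

2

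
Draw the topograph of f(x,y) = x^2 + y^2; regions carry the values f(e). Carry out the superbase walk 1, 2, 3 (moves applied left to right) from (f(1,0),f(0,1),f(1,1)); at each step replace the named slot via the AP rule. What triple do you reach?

start (1,1,2) = (f(1,0),f(0,1),f(1,1))
replace slot 1: 2·(1+2) − 1 = 5 → (5,1,2)
replace slot 2: 2·(5+2) − 1 = 13 → (5,13,2)
replace slot 3: 2·(5+13) − 2 = 34 → (5,13,34)

5,13,34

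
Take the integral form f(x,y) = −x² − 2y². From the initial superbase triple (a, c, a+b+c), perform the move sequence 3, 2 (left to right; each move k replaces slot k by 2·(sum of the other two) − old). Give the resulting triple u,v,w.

start (-1,-2,-3) = (f(1,0),f(0,1),f(1,1))
replace slot 3: 2·((-1)+(-2)) − (-3) = -3 → (-1,-2,-3)
replace slot 2: 2·((-1)+(-3)) − (-2) = -6 → (-1,-6,-3)

-1,-6,-3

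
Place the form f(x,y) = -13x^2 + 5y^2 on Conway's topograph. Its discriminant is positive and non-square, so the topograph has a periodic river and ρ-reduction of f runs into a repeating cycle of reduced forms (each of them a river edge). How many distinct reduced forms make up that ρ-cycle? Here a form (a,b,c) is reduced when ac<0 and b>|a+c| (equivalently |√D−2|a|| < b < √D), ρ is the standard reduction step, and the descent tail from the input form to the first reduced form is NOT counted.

D = 260, ⌊√D⌋ = 16
descent: ρ → (5,10,-8)  [lands on river]
river: ρ → (-8,6,7)
river: ρ → (7,8,-7)
river: ρ → (-7,6,8)
river: ρ → (8,10,-5)
river: ρ → (-5,10,8)
river: ρ → (8,6,-7)
river: ρ → (-7,8,7)
river: ρ → (7,6,-8)
river: ρ → (-8,10,5)
ρ-cycle length = 10 (tail of 1 descent step not counted)

10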